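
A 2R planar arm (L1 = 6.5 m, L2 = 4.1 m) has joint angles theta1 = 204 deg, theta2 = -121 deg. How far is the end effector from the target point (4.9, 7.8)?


End effector via forward kinematics:
x = L1*cos(t1) + L2*cos(t1+t2) = -5.4384
y = L1*sin(t1) + L2*sin(t1+t2) = 1.4257
Distance to target:
d = sqrt((4.9 - -5.4384)^2 + (7.8 - 1.4257)^2)
= sqrt(106.8821 + 40.6323)
= 12.1456 m


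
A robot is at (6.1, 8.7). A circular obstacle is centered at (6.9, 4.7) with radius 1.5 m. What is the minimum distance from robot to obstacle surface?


center_dist = sqrt((6.1-6.9)^2 + (8.7-4.7)^2)
= sqrt(0.64 + 16.0)
= 4.0792
min_dist = center_dist - radius = 4.0792 - 1.5 = 2.5792 m


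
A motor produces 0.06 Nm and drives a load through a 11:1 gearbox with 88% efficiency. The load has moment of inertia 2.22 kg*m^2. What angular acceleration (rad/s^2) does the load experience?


tau_out = tau_motor * N * eta
= 0.06 * 11 * 0.88 = 0.5808 Nm
alpha = tau_out / I = 0.5808 / 2.22
= 0.2616 rad/s^2


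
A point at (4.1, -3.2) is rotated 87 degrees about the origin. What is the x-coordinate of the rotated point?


x' = x*cos(theta) - y*sin(theta)
cos(87 deg) = 0.0523, sin(87 deg) = 0.9986
x' = 4.1 * 0.0523 - -3.2 * 0.9986
= 0.2146 - -3.1956
= 3.4102


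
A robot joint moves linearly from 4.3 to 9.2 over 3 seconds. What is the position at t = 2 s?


s = t/T = 2/3 = 0.6667
p(t) = p0 + (pf-p0)*s
= 4.3 + (9.2 - 4.3) * 0.6667
= 7.5667


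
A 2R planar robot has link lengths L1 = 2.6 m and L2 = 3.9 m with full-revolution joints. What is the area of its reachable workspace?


r_max = L1 + L2 = 6.5 m
r_min = |L1 - L2| = 1.3 m
Area = pi*(r_max^2 - r_min^2)
= pi*(42.25 - 1.69)
= pi * 40.56
= 127.423 m^2


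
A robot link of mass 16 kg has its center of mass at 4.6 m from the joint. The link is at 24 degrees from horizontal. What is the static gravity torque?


tau = m*g*L*cos(angle)
= 16 * 9.81 * 4.6 * cos(24 deg)
= 16 * 9.81 * 4.6 * 0.9135
= 659.5944 Nm


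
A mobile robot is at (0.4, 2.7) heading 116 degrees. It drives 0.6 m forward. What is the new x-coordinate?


x_new = x0 + d*cos(theta)
= 0.4 + 0.6*cos(116)
= 0.4 + -0.263
= 0.137


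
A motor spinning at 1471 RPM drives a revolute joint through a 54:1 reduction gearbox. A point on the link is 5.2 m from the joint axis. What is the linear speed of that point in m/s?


omega_motor = 1471 * 2*pi/60 = 154.0428 rad/s
omega_joint = omega_motor / 54 = 2.8526 rad/s
v = omega_joint * r = 2.8526 * 5.2
= 14.8337 m/s


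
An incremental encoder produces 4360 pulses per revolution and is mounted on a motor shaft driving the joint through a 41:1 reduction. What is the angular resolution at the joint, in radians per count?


counts per rev = 4360
effective counts at joint = 4360 * 41 = 178760
resolution = 2*pi / 178760
= 3.5149e-05 rad/count


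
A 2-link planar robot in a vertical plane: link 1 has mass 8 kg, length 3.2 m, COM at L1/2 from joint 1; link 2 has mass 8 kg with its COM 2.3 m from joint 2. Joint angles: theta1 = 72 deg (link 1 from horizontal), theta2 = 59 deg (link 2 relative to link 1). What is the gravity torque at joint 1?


Horizontal distance from joint 1 to link-1 COM:
  x_c1 = (L1/2)*cos(t1) = 1.6 * 0.309 = 0.4944 m
Horizontal distance from joint 1 to link-2 COM:
  x_c2 = L1*cos(t1) + Lc2*cos(t1+t2)
       = 3.2*0.309 + 2.3*-0.6561 = -0.5201 m
tau1 = m1*g*x_c1 + m2*g*x_c2
     = 8*9.81*0.4944 + 8*9.81*-0.5201
     = 38.8026 + -40.816
     = -2.0133 Nm


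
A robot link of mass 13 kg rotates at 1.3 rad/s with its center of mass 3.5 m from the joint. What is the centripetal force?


F = m * omega^2 * r
= 13 * 1.3^2 * 3.5
= 13 * 1.69 * 3.5
= 76.895 N


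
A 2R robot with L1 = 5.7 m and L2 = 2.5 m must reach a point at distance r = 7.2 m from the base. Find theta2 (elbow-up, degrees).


cos(theta2) = (r^2 - L1^2 - L2^2) / (2*L1*L2)
cos(theta2) = (51.84 - 32.49 - 6.25) / 28.5
cos(theta2) = 0.459649
theta2 = 62.6355 degrees


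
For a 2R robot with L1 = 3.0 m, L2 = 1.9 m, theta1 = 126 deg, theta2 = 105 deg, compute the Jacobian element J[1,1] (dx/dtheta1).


J[1,1] = -L1*sin(t1) - L2*sin(t1+t2)
= -3.0*sin(126) - 1.9*sin(231)
= -0.9505


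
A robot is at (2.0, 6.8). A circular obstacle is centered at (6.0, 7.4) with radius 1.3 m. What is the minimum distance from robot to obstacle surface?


center_dist = sqrt((2.0-6.0)^2 + (6.8-7.4)^2)
= sqrt(16.0 + 0.36)
= 4.0447
min_dist = center_dist - radius = 4.0447 - 1.3 = 2.7447 m


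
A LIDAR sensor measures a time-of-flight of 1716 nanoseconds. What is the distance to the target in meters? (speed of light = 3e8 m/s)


tof = 1716 ns = 1.716e-06 s
dist = c * tof / 2
= 3e8 * 1.716e-06 / 2
= 257.4 m


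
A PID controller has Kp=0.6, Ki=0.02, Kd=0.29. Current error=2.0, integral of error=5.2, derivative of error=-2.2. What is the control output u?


u = Kp*e + Ki*int(e) + Kd*de/dt
= 0.6*2.0 + 0.02*5.2 + 0.29*(-2.2)
= 1.2 + 0.104 + -0.638
= 0.666


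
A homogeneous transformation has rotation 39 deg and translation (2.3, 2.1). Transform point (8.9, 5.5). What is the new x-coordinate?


x' = cos(theta)*px - sin(theta)*py + tx
= 0.7771*8.9 - 0.6293*5.5 + 2.3
= 5.7553


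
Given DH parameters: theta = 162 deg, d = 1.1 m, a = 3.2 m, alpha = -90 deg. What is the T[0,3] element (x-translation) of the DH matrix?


T[0,3] = a * cos(theta)
= 3.2 * cos(162 deg)
= 3.2 * -0.9511
= -3.0434


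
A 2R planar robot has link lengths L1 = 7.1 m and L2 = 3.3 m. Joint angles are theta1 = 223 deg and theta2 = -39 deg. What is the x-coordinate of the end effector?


Convert angles to radians: theta1 = 3.8921, theta2 = -0.6807
x = L1*cos(theta1) + L2*cos(theta1+theta2)
x = -5.1926 + -3.292
x = -8.4846


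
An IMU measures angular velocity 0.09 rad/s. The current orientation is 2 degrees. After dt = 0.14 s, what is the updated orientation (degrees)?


delta_theta = w * dt = 0.09 * 0.14 = 0.0126 rad
= 0.7219 deg
theta_new = 2 + 0.7219 = 2.7219 deg


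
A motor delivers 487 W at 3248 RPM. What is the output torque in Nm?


omega = 3248 * 2*pi/60 = 340.1298 rad/s
tau = P / omega = 487 / 340.1298
= 1.4318 Nm


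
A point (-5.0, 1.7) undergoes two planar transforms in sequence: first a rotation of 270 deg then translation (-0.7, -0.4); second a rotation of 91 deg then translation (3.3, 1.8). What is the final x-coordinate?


After transform 1:
x1 = cos(270)*-5.0 - sin(270)*1.7 + -0.7 = 1.0
y1 = sin(270)*-5.0 + cos(270)*1.7 + -0.4 = 4.6
After transform 2:
x2 = cos(91)*1.0 - sin(91)*4.6 + 3.3
= -1.3168


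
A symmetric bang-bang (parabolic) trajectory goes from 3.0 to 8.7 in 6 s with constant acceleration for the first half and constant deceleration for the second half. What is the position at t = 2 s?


Symmetric rest-to-rest: each phase covers (pf-p0)/2 in time T/2. 0.5*a*(T/2)^2 = (pf-p0)/2 => a = 4*(pf-p0)/T^2
a = 4*(8.7-3.0)/6^2 = 0.6333
t = 2 is in the acceleration phase (t <= T/2).
p = p0 + 0.5*a*t^2 = 3.0 + 0.5*0.6333*2^2
= 4.2667


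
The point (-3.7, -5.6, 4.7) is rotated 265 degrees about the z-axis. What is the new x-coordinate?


Rotation about z-axis: x' = x*cos(theta) - y*sin(theta)
= -3.7 * -0.0872 - -5.6 * -0.9962
= -5.2562


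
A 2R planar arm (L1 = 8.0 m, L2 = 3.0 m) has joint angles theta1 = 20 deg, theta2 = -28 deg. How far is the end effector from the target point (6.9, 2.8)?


End effector via forward kinematics:
x = L1*cos(t1) + L2*cos(t1+t2) = 10.4883
y = L1*sin(t1) + L2*sin(t1+t2) = 2.3186
Distance to target:
d = sqrt((6.9 - 10.4883)^2 + (2.8 - 2.3186)^2)
= sqrt(12.8762 + 0.2317)
= 3.6205 m


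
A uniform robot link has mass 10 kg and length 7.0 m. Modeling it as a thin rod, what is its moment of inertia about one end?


I = (1/3) * m * L^2
= (1/3) * 10 * 7.0^2
= 0.333333 * 10 * 49.0
= 163.3333 kg*m^2


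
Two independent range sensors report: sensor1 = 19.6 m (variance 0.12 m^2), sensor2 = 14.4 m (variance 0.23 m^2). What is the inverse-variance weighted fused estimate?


w1 = (1/var1) / (1/var1 + 1/var2)
   = 8.3333 / (8.3333 + 4.3478) = 0.6571
w2 = 1 - w1 = 0.3429
fused = w1*s1 + w2*s2 = 12.88 + 4.9371
= 17.8171 m


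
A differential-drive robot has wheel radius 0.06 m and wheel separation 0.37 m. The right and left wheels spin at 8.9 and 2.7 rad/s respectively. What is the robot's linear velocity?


vR = r*wR = 0.06*8.9 = 0.534 m/s
vL = r*wL = 0.06*2.7 = 0.162 m/s
v = (vR+vL)/2 = 0.348 m/s
omega = (vR-vL)/L = 1.0054 rad/s
linear velocity = 0.348 m/s


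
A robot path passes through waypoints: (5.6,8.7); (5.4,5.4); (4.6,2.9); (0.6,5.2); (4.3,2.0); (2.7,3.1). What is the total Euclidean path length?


Segment lengths:
  seg1 = sqrt((-0.2)^2 + (-3.3)^2) = 3.3061
  seg2 = sqrt((-0.8)^2 + (-2.5)^2) = 2.6249
  seg3 = sqrt((-4.0)^2 + (2.3)^2) = 4.6141
  seg4 = sqrt((3.7)^2 + (-3.2)^2) = 4.8918
  seg5 = sqrt((-1.6)^2 + (1.1)^2) = 1.9416
Total = 17.3785


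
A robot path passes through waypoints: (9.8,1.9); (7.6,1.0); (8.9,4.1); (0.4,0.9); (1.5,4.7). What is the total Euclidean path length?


Segment lengths:
  seg1 = sqrt((-2.2)^2 + (-0.9)^2) = 2.377
  seg2 = sqrt((1.3)^2 + (3.1)^2) = 3.3615
  seg3 = sqrt((-8.5)^2 + (-3.2)^2) = 9.0824
  seg4 = sqrt((1.1)^2 + (3.8)^2) = 3.956
Total = 18.7769


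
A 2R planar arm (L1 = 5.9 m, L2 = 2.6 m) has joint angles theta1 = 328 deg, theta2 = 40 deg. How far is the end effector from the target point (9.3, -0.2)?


End effector via forward kinematics:
x = L1*cos(t1) + L2*cos(t1+t2) = 7.5782
y = L1*sin(t1) + L2*sin(t1+t2) = -2.7647
Distance to target:
d = sqrt((9.3 - 7.5782)^2 + (-0.2 - -2.7647)^2)
= sqrt(2.9647 + 6.5776)
= 3.089 m


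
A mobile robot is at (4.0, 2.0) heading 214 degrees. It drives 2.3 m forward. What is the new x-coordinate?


x_new = x0 + d*cos(theta)
= 4.0 + 2.3*cos(214)
= 4.0 + -1.9068
= 2.0932


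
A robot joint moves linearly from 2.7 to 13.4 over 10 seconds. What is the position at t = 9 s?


s = t/T = 9/10 = 0.9
p(t) = p0 + (pf-p0)*s
= 2.7 + (13.4 - 2.7) * 0.9
= 12.33


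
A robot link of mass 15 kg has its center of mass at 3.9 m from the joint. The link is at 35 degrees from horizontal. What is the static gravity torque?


tau = m*g*L*cos(angle)
= 15 * 9.81 * 3.9 * cos(35 deg)
= 15 * 9.81 * 3.9 * 0.8192
= 470.0991 Nm


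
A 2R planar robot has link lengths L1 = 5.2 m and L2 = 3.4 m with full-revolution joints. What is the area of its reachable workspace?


r_max = L1 + L2 = 8.6 m
r_min = |L1 - L2| = 1.8 m
Area = pi*(r_max^2 - r_min^2)
= pi*(73.96 - 3.24)
= pi * 70.72
= 222.1734 m^2


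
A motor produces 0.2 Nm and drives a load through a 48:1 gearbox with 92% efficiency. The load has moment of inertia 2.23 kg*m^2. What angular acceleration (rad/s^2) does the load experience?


tau_out = tau_motor * N * eta
= 0.2 * 48 * 0.92 = 8.832 Nm
alpha = tau_out / I = 8.832 / 2.23
= 3.9605 rad/s^2


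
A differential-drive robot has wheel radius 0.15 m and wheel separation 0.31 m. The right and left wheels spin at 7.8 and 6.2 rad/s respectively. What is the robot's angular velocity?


vR = r*wR = 0.15*7.8 = 1.17 m/s
vL = r*wL = 0.15*6.2 = 0.93 m/s
v = (vR+vL)/2 = 1.05 m/s
omega = (vR-vL)/L = 0.7742 rad/s
angular velocity = 0.7742 rad/s


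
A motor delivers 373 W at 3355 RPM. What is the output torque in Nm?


omega = 3355 * 2*pi/60 = 351.3348 rad/s
tau = P / omega = 373 / 351.3348
= 1.0617 Nm


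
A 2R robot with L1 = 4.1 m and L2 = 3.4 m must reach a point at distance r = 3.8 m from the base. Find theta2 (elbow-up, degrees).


cos(theta2) = (r^2 - L1^2 - L2^2) / (2*L1*L2)
cos(theta2) = (14.44 - 16.81 - 11.56) / 27.88
cos(theta2) = -0.499641
theta2 = 119.9763 degrees


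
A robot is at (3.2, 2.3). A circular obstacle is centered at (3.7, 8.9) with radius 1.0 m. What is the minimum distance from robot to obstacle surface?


center_dist = sqrt((3.2-3.7)^2 + (2.3-8.9)^2)
= sqrt(0.25 + 43.56)
= 6.6189
min_dist = center_dist - radius = 6.6189 - 1.0 = 5.6189 m


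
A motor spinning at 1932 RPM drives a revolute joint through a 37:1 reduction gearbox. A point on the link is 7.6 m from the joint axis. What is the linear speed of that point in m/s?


omega_motor = 1932 * 2*pi/60 = 202.3186 rad/s
omega_joint = omega_motor / 37 = 5.4681 rad/s
v = omega_joint * r = 5.4681 * 7.6
= 41.5573 m/s


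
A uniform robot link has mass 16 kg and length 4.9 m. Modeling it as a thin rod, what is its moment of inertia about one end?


I = (1/3) * m * L^2
= (1/3) * 16 * 4.9^2
= 0.333333 * 16 * 24.01
= 128.0533 kg*m^2


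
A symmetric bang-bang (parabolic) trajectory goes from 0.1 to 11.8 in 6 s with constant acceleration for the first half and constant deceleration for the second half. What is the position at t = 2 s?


Symmetric rest-to-rest: each phase covers (pf-p0)/2 in time T/2. 0.5*a*(T/2)^2 = (pf-p0)/2 => a = 4*(pf-p0)/T^2
a = 4*(11.8-0.1)/6^2 = 1.3
t = 2 is in the acceleration phase (t <= T/2).
p = p0 + 0.5*a*t^2 = 0.1 + 0.5*1.3*2^2
= 2.7


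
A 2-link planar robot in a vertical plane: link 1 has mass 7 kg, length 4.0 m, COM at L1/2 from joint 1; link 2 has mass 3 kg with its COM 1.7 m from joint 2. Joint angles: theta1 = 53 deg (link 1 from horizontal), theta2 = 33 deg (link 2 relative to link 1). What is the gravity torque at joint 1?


Horizontal distance from joint 1 to link-1 COM:
  x_c1 = (L1/2)*cos(t1) = 2.0 * 0.6018 = 1.2036 m
Horizontal distance from joint 1 to link-2 COM:
  x_c2 = L1*cos(t1) + Lc2*cos(t1+t2)
       = 4.0*0.6018 + 1.7*0.0698 = 2.5258 m
tau1 = m1*g*x_c1 + m2*g*x_c2
     = 7*9.81*1.2036 + 3*9.81*2.5258
     = 82.6533 + 74.3357
     = 156.9889 Nm


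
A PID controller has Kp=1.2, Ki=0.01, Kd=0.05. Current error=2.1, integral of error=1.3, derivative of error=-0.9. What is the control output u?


u = Kp*e + Ki*int(e) + Kd*de/dt
= 1.2*2.1 + 0.01*1.3 + 0.05*(-0.9)
= 2.52 + 0.013 + -0.045
= 2.488


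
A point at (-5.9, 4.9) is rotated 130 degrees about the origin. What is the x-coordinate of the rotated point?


x' = x*cos(theta) - y*sin(theta)
cos(130 deg) = -0.6428, sin(130 deg) = 0.766
x' = -5.9 * -0.6428 - 4.9 * 0.766
= 3.7924 - 3.7536
= 0.0388


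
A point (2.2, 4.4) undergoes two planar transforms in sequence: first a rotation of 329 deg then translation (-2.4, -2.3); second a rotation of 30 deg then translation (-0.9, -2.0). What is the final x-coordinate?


After transform 1:
x1 = cos(329)*2.2 - sin(329)*4.4 + -2.4 = 1.7519
y1 = sin(329)*2.2 + cos(329)*4.4 + -2.3 = 0.3385
After transform 2:
x2 = cos(30)*1.7519 - sin(30)*0.3385 + -0.9
= 0.448


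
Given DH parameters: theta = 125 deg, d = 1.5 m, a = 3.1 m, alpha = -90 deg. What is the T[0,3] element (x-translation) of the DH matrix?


T[0,3] = a * cos(theta)
= 3.1 * cos(125 deg)
= 3.1 * -0.5736
= -1.7781


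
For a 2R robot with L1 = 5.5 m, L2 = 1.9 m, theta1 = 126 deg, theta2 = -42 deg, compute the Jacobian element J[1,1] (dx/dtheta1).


J[1,1] = -L1*sin(t1) - L2*sin(t1+t2)
= -5.5*sin(126) - 1.9*sin(84)
= -6.3392


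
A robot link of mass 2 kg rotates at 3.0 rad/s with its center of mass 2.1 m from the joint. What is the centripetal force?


F = m * omega^2 * r
= 2 * 3.0^2 * 2.1
= 2 * 9.0 * 2.1
= 37.8 N


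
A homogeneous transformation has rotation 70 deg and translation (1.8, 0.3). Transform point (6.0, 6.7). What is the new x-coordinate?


x' = cos(theta)*px - sin(theta)*py + tx
= 0.342*6.0 - 0.9397*6.7 + 1.8
= -2.4438


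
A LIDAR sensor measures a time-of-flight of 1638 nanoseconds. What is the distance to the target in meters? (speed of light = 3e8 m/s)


tof = 1638 ns = 1.638e-06 s
dist = c * tof / 2
= 3e8 * 1.638e-06 / 2
= 245.7 m


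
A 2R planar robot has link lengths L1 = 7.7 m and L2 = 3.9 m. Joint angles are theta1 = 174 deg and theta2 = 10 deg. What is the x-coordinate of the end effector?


Convert angles to radians: theta1 = 3.0369, theta2 = 0.1745
x = L1*cos(theta1) + L2*cos(theta1+theta2)
x = -7.6578 + -3.8905
x = -11.5483


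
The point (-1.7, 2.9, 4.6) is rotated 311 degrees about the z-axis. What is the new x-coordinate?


Rotation about z-axis: x' = x*cos(theta) - y*sin(theta)
= -1.7 * 0.6561 - 2.9 * -0.7547
= 1.0734


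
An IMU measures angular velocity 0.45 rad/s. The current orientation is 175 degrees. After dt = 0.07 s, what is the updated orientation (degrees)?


delta_theta = w * dt = 0.45 * 0.07 = 0.0315 rad
= 1.8048 deg
theta_new = 175 + 1.8048 = 176.8048 deg


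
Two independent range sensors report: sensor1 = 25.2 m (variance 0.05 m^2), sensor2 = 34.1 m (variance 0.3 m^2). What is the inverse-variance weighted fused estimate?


w1 = (1/var1) / (1/var1 + 1/var2)
   = 20.0 / (20.0 + 3.3333) = 0.8571
w2 = 1 - w1 = 0.1429
fused = w1*s1 + w2*s2 = 21.6 + 4.8714
= 26.4714 m


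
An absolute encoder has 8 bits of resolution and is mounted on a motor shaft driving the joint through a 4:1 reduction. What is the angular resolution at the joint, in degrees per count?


counts = 2^8 = 256
effective counts at joint = 256 * 4 = 1024
resolution = 360 / 1024
= 0.3516 deg/count


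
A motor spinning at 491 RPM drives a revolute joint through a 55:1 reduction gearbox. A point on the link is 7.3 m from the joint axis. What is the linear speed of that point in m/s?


omega_motor = 491 * 2*pi/60 = 51.4174 rad/s
omega_joint = omega_motor / 55 = 0.9349 rad/s
v = omega_joint * r = 0.9349 * 7.3
= 6.8245 m/s


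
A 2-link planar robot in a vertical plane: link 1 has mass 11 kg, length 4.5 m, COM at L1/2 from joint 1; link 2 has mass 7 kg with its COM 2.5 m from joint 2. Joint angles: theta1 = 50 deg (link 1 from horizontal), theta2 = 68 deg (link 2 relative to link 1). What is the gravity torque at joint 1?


Horizontal distance from joint 1 to link-1 COM:
  x_c1 = (L1/2)*cos(t1) = 2.25 * 0.6428 = 1.4463 m
Horizontal distance from joint 1 to link-2 COM:
  x_c2 = L1*cos(t1) + Lc2*cos(t1+t2)
       = 4.5*0.6428 + 2.5*-0.4695 = 1.7189 m
tau1 = m1*g*x_c1 + m2*g*x_c2
     = 11*9.81*1.4463 + 7*9.81*1.7189
     = 156.0672 + 118.0345
     = 274.1017 Nm


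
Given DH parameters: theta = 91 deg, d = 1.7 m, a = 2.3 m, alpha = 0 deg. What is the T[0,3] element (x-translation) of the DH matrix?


T[0,3] = a * cos(theta)
= 2.3 * cos(91 deg)
= 2.3 * -0.0175
= -0.0401


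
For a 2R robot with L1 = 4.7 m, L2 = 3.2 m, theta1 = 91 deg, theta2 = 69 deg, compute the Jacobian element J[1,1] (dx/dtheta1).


J[1,1] = -L1*sin(t1) - L2*sin(t1+t2)
= -4.7*sin(91) - 3.2*sin(160)
= -5.7937


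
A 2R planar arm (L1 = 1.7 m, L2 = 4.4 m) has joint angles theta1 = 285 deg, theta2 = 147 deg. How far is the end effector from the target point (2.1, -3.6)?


End effector via forward kinematics:
x = L1*cos(t1) + L2*cos(t1+t2) = 1.7997
y = L1*sin(t1) + L2*sin(t1+t2) = 2.5426
Distance to target:
d = sqrt((2.1 - 1.7997)^2 + (-3.6 - 2.5426)^2)
= sqrt(0.0902 + 37.7312)
= 6.1499 m


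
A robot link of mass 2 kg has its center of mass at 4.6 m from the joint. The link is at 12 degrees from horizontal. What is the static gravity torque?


tau = m*g*L*cos(angle)
= 2 * 9.81 * 4.6 * cos(12 deg)
= 2 * 9.81 * 4.6 * 0.9781
= 88.2798 Nm


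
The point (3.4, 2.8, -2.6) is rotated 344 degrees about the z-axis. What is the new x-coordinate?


Rotation about z-axis: x' = x*cos(theta) - y*sin(theta)
= 3.4 * 0.9613 - 2.8 * -0.2756
= 4.0401


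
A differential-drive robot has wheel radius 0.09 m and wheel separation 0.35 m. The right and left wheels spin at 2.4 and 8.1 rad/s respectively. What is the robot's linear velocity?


vR = r*wR = 0.09*2.4 = 0.216 m/s
vL = r*wL = 0.09*8.1 = 0.729 m/s
v = (vR+vL)/2 = 0.4725 m/s
omega = (vR-vL)/L = -1.4657 rad/s
linear velocity = 0.4725 m/s


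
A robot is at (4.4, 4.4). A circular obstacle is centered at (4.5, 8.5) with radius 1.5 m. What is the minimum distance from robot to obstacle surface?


center_dist = sqrt((4.4-4.5)^2 + (4.4-8.5)^2)
= sqrt(0.01 + 16.81)
= 4.1012
min_dist = center_dist - radius = 4.1012 - 1.5 = 2.6012 m


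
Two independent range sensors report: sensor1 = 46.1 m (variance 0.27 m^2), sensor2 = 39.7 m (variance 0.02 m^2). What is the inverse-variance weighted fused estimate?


w1 = (1/var1) / (1/var1 + 1/var2)
   = 3.7037 / (3.7037 + 50.0) = 0.069
w2 = 1 - w1 = 0.931
fused = w1*s1 + w2*s2 = 3.1793 + 36.9621
= 40.1414 m


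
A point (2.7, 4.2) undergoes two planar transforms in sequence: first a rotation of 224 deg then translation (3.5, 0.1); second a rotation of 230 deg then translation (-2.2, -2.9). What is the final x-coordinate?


After transform 1:
x1 = cos(224)*2.7 - sin(224)*4.2 + 3.5 = 4.4753
y1 = sin(224)*2.7 + cos(224)*4.2 + 0.1 = -4.7968
After transform 2:
x2 = cos(230)*4.4753 - sin(230)*-4.7968 + -2.2
= -8.7513


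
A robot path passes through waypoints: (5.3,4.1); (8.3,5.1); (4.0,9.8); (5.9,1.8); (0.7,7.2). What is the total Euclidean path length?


Segment lengths:
  seg1 = sqrt((3.0)^2 + (1.0)^2) = 3.1623
  seg2 = sqrt((-4.3)^2 + (4.7)^2) = 6.3702
  seg3 = sqrt((1.9)^2 + (-8.0)^2) = 8.2225
  seg4 = sqrt((-5.2)^2 + (5.4)^2) = 7.4967
Total = 25.2517


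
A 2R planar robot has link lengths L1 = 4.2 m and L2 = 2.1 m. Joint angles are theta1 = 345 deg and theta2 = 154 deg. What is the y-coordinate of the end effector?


Convert angles to radians: theta1 = 6.0214, theta2 = 2.6878
y = L1*sin(theta1) + L2*sin(theta1+theta2)
y = -1.087 + 1.3777
y = 0.2907


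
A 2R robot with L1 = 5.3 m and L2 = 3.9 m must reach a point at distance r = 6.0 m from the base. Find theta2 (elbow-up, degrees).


cos(theta2) = (r^2 - L1^2 - L2^2) / (2*L1*L2)
cos(theta2) = (36.0 - 28.09 - 15.21) / 41.34
cos(theta2) = -0.176584
theta2 = 100.1709 degrees


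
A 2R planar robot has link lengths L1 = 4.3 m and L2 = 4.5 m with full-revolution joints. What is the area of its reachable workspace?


r_max = L1 + L2 = 8.8 m
r_min = |L1 - L2| = 0.2 m
Area = pi*(r_max^2 - r_min^2)
= pi*(77.44 - 0.04)
= pi * 77.4
= 243.1593 m^2


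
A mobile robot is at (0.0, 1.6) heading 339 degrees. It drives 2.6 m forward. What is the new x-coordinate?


x_new = x0 + d*cos(theta)
= 0.0 + 2.6*cos(339)
= 0.0 + 2.4273
= 2.4273


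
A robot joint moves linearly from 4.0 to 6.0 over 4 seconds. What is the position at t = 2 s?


s = t/T = 2/4 = 0.5
p(t) = p0 + (pf-p0)*s
= 4.0 + (6.0 - 4.0) * 0.5
= 5.0


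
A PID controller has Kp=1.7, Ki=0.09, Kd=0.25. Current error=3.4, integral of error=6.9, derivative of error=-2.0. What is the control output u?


u = Kp*e + Ki*int(e) + Kd*de/dt
= 1.7*3.4 + 0.09*6.9 + 0.25*(-2.0)
= 5.78 + 0.621 + -0.5
= 5.901


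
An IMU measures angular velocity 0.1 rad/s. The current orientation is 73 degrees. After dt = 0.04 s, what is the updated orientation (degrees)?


delta_theta = w * dt = 0.1 * 0.04 = 0.004 rad
= 0.2292 deg
theta_new = 73 + 0.2292 = 73.2292 deg


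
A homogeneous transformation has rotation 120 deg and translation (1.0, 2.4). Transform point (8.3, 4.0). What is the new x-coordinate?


x' = cos(theta)*px - sin(theta)*py + tx
= -0.5*8.3 - 0.866*4.0 + 1.0
= -6.6141


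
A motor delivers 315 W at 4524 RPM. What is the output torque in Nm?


omega = 4524 * 2*pi/60 = 473.7522 rad/s
tau = P / omega = 315 / 473.7522
= 0.6649 Nm


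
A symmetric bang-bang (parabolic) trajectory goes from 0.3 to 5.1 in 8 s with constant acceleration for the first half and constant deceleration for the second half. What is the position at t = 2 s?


Symmetric rest-to-rest: each phase covers (pf-p0)/2 in time T/2. 0.5*a*(T/2)^2 = (pf-p0)/2 => a = 4*(pf-p0)/T^2
a = 4*(5.1-0.3)/8^2 = 0.3
t = 2 is in the acceleration phase (t <= T/2).
p = p0 + 0.5*a*t^2 = 0.3 + 0.5*0.3*2^2
= 0.9


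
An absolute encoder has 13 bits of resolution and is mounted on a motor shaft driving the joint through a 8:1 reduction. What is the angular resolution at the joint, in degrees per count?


counts = 2^13 = 8192
effective counts at joint = 8192 * 8 = 65536
resolution = 360 / 65536
= 0.0055 deg/count


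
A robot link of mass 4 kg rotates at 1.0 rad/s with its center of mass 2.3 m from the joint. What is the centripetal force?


F = m * omega^2 * r
= 4 * 1.0^2 * 2.3
= 4 * 1.0 * 2.3
= 9.2 N


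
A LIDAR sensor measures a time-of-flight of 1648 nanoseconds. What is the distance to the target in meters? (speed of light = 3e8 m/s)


tof = 1648 ns = 1.648e-06 s
dist = c * tof / 2
= 3e8 * 1.648e-06 / 2
= 247.2 m


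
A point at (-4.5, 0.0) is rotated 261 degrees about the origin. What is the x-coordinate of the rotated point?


x' = x*cos(theta) - y*sin(theta)
cos(261 deg) = -0.1564, sin(261 deg) = -0.9877
x' = -4.5 * -0.1564 - 0.0 * -0.9877
= 0.704 - -0.0
= 0.704


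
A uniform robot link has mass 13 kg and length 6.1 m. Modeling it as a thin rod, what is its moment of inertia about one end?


I = (1/3) * m * L^2
= (1/3) * 13 * 6.1^2
= 0.333333 * 13 * 37.21
= 161.2433 kg*m^2


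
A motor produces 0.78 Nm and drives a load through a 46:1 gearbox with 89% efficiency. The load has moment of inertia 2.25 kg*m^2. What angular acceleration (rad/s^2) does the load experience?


tau_out = tau_motor * N * eta
= 0.78 * 46 * 0.89 = 31.9332 Nm
alpha = tau_out / I = 31.9332 / 2.25
= 14.1925 rad/s^2


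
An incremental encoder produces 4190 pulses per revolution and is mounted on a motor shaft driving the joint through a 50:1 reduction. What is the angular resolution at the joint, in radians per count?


counts per rev = 4190
effective counts at joint = 4190 * 50 = 209500
resolution = 2*pi / 209500
= 2.9991e-05 rad/count


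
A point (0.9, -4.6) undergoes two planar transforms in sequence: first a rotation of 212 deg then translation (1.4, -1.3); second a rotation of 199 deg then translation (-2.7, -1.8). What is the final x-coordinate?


After transform 1:
x1 = cos(212)*0.9 - sin(212)*-4.6 + 1.4 = -1.8009
y1 = sin(212)*0.9 + cos(212)*-4.6 + -1.3 = 2.1241
After transform 2:
x2 = cos(199)*-1.8009 - sin(199)*2.1241 + -2.7
= -0.3057


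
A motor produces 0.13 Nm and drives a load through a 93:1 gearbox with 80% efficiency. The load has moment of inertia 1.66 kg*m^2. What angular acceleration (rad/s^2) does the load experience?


tau_out = tau_motor * N * eta
= 0.13 * 93 * 0.8 = 9.672 Nm
alpha = tau_out / I = 9.672 / 1.66
= 5.8265 rad/s^2


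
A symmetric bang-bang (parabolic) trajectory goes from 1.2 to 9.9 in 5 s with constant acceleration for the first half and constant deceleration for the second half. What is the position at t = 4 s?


Symmetric rest-to-rest: each phase covers (pf-p0)/2 in time T/2. 0.5*a*(T/2)^2 = (pf-p0)/2 => a = 4*(pf-p0)/T^2
a = 4*(9.9-1.2)/5^2 = 1.392
t = 4 is in the deceleration phase (t > T/2).
p = pf - 0.5*a*(T-t)^2 = 9.9 - 0.5*1.392*1^2
= 9.204


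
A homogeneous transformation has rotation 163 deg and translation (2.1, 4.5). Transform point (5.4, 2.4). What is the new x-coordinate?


x' = cos(theta)*px - sin(theta)*py + tx
= -0.9563*5.4 - 0.2924*2.4 + 2.1
= -3.7657


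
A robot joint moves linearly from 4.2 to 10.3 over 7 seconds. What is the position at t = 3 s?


s = t/T = 3/7 = 0.4286
p(t) = p0 + (pf-p0)*s
= 4.2 + (10.3 - 4.2) * 0.4286
= 6.8143


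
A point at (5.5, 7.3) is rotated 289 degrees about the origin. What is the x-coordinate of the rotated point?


x' = x*cos(theta) - y*sin(theta)
cos(289 deg) = 0.3256, sin(289 deg) = -0.9455
x' = 5.5 * 0.3256 - 7.3 * -0.9455
= 1.7906 - -6.9023
= 8.6929


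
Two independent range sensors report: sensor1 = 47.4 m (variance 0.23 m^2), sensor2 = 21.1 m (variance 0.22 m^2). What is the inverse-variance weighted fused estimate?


w1 = (1/var1) / (1/var1 + 1/var2)
   = 4.3478 / (4.3478 + 4.5455) = 0.4889
w2 = 1 - w1 = 0.5111
fused = w1*s1 + w2*s2 = 23.1733 + 10.7844
= 33.9578 m


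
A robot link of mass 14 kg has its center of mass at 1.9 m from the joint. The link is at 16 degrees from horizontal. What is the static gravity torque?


tau = m*g*L*cos(angle)
= 14 * 9.81 * 1.9 * cos(16 deg)
= 14 * 9.81 * 1.9 * 0.9613
= 250.8374 Nm


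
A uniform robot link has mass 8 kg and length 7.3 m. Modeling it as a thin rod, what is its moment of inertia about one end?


I = (1/3) * m * L^2
= (1/3) * 8 * 7.3^2
= 0.333333 * 8 * 53.29
= 142.1067 kg*m^2


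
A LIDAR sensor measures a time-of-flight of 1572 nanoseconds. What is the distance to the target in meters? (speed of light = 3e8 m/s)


tof = 1572 ns = 1.572e-06 s
dist = c * tof / 2
= 3e8 * 1.572e-06 / 2
= 235.8 m


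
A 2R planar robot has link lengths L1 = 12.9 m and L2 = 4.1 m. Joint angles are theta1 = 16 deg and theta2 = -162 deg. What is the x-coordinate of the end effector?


Convert angles to radians: theta1 = 0.2793, theta2 = -2.8274
x = L1*cos(theta1) + L2*cos(theta1+theta2)
x = 12.4003 + -3.3991
x = 9.0012


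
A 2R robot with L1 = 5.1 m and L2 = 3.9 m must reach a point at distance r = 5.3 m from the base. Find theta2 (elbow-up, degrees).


cos(theta2) = (r^2 - L1^2 - L2^2) / (2*L1*L2)
cos(theta2) = (28.09 - 26.01 - 15.21) / 39.78
cos(theta2) = -0.330065
theta2 = 109.2727 degrees


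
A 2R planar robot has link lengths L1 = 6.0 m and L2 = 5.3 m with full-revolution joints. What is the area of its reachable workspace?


r_max = L1 + L2 = 11.3 m
r_min = |L1 - L2| = 0.7 m
Area = pi*(r_max^2 - r_min^2)
= pi*(127.69 - 0.49)
= pi * 127.2
= 399.6106 m^2


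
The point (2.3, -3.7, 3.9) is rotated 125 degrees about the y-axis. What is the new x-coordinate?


Rotation about y-axis: x' = x*cos(theta) + z*sin(theta)
= 2.3 * -0.5736 + 3.9 * 0.8192
= 1.8755


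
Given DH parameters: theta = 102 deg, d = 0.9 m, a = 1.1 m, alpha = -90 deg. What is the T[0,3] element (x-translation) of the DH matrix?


T[0,3] = a * cos(theta)
= 1.1 * cos(102 deg)
= 1.1 * -0.2079
= -0.2287


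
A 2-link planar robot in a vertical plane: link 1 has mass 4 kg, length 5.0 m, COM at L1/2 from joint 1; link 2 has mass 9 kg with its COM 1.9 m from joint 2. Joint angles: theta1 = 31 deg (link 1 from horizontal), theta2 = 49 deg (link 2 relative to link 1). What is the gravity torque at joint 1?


Horizontal distance from joint 1 to link-1 COM:
  x_c1 = (L1/2)*cos(t1) = 2.5 * 0.8572 = 2.1429 m
Horizontal distance from joint 1 to link-2 COM:
  x_c2 = L1*cos(t1) + Lc2*cos(t1+t2)
       = 5.0*0.8572 + 1.9*0.1736 = 4.6158 m
tau1 = m1*g*x_c1 + m2*g*x_c2
     = 4*9.81*2.1429 + 9*9.81*4.6158
     = 84.0881 + 407.5262
     = 491.6143 Nm


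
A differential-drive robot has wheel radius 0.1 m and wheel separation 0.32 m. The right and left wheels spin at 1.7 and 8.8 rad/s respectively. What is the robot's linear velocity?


vR = r*wR = 0.1*1.7 = 0.17 m/s
vL = r*wL = 0.1*8.8 = 0.88 m/s
v = (vR+vL)/2 = 0.525 m/s
omega = (vR-vL)/L = -2.2188 rad/s
linear velocity = 0.525 m/s


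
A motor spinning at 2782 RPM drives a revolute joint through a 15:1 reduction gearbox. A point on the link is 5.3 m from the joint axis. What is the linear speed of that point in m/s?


omega_motor = 2782 * 2*pi/60 = 291.3304 rad/s
omega_joint = omega_motor / 15 = 19.422 rad/s
v = omega_joint * r = 19.422 * 5.3
= 102.9367 m/s


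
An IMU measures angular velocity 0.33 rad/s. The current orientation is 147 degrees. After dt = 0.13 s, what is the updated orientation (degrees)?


delta_theta = w * dt = 0.33 * 0.13 = 0.0429 rad
= 2.458 deg
theta_new = 147 + 2.458 = 149.458 deg


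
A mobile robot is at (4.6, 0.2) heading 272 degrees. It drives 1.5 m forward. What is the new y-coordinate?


y_new = y0 + d*sin(theta)
= 0.2 + 1.5*sin(272)
= 0.2 + -1.4991
= -1.2991


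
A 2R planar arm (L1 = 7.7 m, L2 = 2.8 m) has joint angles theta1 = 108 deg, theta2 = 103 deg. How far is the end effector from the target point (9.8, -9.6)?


End effector via forward kinematics:
x = L1*cos(t1) + L2*cos(t1+t2) = -4.7795
y = L1*sin(t1) + L2*sin(t1+t2) = 5.881
Distance to target:
d = sqrt((9.8 - -4.7795)^2 + (-9.6 - 5.881)^2)
= sqrt(212.5618 + 239.6622)
= 21.2656 m


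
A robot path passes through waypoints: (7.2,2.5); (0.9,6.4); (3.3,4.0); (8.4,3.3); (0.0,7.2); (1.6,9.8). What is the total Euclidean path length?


Segment lengths:
  seg1 = sqrt((-6.3)^2 + (3.9)^2) = 7.4095
  seg2 = sqrt((2.4)^2 + (-2.4)^2) = 3.3941
  seg3 = sqrt((5.1)^2 + (-0.7)^2) = 5.1478
  seg4 = sqrt((-8.4)^2 + (3.9)^2) = 9.2612
  seg5 = sqrt((1.6)^2 + (2.6)^2) = 3.0529
Total = 28.2655


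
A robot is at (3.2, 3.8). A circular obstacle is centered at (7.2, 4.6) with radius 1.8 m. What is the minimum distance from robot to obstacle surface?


center_dist = sqrt((3.2-7.2)^2 + (3.8-4.6)^2)
= sqrt(16.0 + 0.64)
= 4.0792
min_dist = center_dist - radius = 4.0792 - 1.8 = 2.2792 m


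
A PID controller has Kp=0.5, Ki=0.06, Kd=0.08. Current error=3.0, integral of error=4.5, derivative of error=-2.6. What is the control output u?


u = Kp*e + Ki*int(e) + Kd*de/dt
= 0.5*3.0 + 0.06*4.5 + 0.08*(-2.6)
= 1.5 + 0.27 + -0.208
= 1.562


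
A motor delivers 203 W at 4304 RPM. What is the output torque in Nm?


omega = 4304 * 2*pi/60 = 450.7138 rad/s
tau = P / omega = 203 / 450.7138
= 0.4504 Nm


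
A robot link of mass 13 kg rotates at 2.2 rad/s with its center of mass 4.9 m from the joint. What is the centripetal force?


F = m * omega^2 * r
= 13 * 2.2^2 * 4.9
= 13 * 4.84 * 4.9
= 308.308 N


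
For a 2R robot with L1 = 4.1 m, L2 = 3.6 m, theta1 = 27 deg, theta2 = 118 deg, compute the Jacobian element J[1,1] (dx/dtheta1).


J[1,1] = -L1*sin(t1) - L2*sin(t1+t2)
= -4.1*sin(27) - 3.6*sin(145)
= -3.9262


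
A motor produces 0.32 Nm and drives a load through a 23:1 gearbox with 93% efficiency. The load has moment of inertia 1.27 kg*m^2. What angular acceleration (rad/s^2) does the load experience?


tau_out = tau_motor * N * eta
= 0.32 * 23 * 0.93 = 6.8448 Nm
alpha = tau_out / I = 6.8448 / 1.27
= 5.3896 rad/s^2


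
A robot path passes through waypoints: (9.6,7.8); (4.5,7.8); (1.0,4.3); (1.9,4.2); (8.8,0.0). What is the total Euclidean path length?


Segment lengths:
  seg1 = sqrt((-5.1)^2 + (0.0)^2) = 5.1
  seg2 = sqrt((-3.5)^2 + (-3.5)^2) = 4.9497
  seg3 = sqrt((0.9)^2 + (-0.1)^2) = 0.9055
  seg4 = sqrt((6.9)^2 + (-4.2)^2) = 8.0777
Total = 19.033


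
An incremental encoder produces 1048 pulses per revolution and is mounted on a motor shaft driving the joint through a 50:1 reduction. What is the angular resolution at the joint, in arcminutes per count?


counts per rev = 1048
effective counts at joint = 1048 * 50 = 52400
resolution = 360*60 / 52400
= 0.4122 arcmin/count


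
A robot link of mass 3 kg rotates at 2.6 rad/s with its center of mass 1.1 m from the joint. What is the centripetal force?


F = m * omega^2 * r
= 3 * 2.6^2 * 1.1
= 3 * 6.76 * 1.1
= 22.308 N


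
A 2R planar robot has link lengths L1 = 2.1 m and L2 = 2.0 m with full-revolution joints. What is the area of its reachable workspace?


r_max = L1 + L2 = 4.1 m
r_min = |L1 - L2| = 0.1 m
Area = pi*(r_max^2 - r_min^2)
= pi*(16.81 - 0.01)
= pi * 16.8
= 52.7788 m^2


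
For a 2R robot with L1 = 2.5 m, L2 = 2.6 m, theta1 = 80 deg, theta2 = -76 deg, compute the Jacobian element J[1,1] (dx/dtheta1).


J[1,1] = -L1*sin(t1) - L2*sin(t1+t2)
= -2.5*sin(80) - 2.6*sin(4)
= -2.6434


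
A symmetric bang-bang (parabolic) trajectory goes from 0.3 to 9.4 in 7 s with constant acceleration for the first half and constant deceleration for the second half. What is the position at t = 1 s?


Symmetric rest-to-rest: each phase covers (pf-p0)/2 in time T/2. 0.5*a*(T/2)^2 = (pf-p0)/2 => a = 4*(pf-p0)/T^2
a = 4*(9.4-0.3)/7^2 = 0.7429
t = 1 is in the acceleration phase (t <= T/2).
p = p0 + 0.5*a*t^2 = 0.3 + 0.5*0.7429*1^2
= 0.6714


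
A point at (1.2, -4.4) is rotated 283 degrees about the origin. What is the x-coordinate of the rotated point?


x' = x*cos(theta) - y*sin(theta)
cos(283 deg) = 0.225, sin(283 deg) = -0.9744
x' = 1.2 * 0.225 - -4.4 * -0.9744
= 0.2699 - 4.2872
= -4.0173


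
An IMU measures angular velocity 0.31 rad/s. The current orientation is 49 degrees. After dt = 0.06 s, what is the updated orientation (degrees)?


delta_theta = w * dt = 0.31 * 0.06 = 0.0186 rad
= 1.0657 deg
theta_new = 49 + 1.0657 = 50.0657 deg


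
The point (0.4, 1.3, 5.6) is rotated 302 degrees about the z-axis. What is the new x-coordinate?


Rotation about z-axis: x' = x*cos(theta) - y*sin(theta)
= 0.4 * 0.5299 - 1.3 * -0.848
= 1.3144


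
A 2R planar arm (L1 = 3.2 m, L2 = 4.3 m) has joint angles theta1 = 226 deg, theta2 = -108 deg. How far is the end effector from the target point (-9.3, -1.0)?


End effector via forward kinematics:
x = L1*cos(t1) + L2*cos(t1+t2) = -4.2416
y = L1*sin(t1) + L2*sin(t1+t2) = 1.4948
Distance to target:
d = sqrt((-9.3 - -4.2416)^2 + (-1.0 - 1.4948)^2)
= sqrt(25.5871 + 6.224)
= 5.6401 m


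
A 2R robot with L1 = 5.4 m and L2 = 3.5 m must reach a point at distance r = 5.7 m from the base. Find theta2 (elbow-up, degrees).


cos(theta2) = (r^2 - L1^2 - L2^2) / (2*L1*L2)
cos(theta2) = (32.49 - 29.16 - 12.25) / 37.8
cos(theta2) = -0.235979
theta2 = 103.6493 degrees


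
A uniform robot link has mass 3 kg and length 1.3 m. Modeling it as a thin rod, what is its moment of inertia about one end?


I = (1/3) * m * L^2
= (1/3) * 3 * 1.3^2
= 0.333333 * 3 * 1.69
= 1.69 kg*m^2


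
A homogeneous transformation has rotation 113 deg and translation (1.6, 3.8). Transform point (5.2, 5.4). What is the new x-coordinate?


x' = cos(theta)*px - sin(theta)*py + tx
= -0.3907*5.2 - 0.9205*5.4 + 1.6
= -5.4025


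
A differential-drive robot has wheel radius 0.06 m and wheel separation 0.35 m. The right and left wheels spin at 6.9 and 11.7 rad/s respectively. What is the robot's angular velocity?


vR = r*wR = 0.06*6.9 = 0.414 m/s
vL = r*wL = 0.06*11.7 = 0.702 m/s
v = (vR+vL)/2 = 0.558 m/s
omega = (vR-vL)/L = -0.8229 rad/s
angular velocity = -0.8229 rad/s


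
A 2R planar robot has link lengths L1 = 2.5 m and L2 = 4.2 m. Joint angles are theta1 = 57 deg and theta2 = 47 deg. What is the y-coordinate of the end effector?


Convert angles to radians: theta1 = 0.9948, theta2 = 0.8203
y = L1*sin(theta1) + L2*sin(theta1+theta2)
y = 2.0967 + 4.0752
y = 6.1719


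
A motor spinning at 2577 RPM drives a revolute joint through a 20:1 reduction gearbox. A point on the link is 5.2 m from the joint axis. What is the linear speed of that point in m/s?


omega_motor = 2577 * 2*pi/60 = 269.8628 rad/s
omega_joint = omega_motor / 20 = 13.4931 rad/s
v = omega_joint * r = 13.4931 * 5.2
= 70.1643 m/s


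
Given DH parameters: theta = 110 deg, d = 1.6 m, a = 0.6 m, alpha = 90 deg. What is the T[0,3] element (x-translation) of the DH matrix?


T[0,3] = a * cos(theta)
= 0.6 * cos(110 deg)
= 0.6 * -0.342
= -0.2052


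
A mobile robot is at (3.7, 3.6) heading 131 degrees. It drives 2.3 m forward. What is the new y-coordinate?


y_new = y0 + d*sin(theta)
= 3.6 + 2.3*sin(131)
= 3.6 + 1.7358
= 5.3358


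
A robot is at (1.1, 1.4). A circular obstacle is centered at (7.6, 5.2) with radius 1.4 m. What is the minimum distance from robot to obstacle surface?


center_dist = sqrt((1.1-7.6)^2 + (1.4-5.2)^2)
= sqrt(42.25 + 14.44)
= 7.5293
min_dist = center_dist - radius = 7.5293 - 1.4 = 6.1293 m


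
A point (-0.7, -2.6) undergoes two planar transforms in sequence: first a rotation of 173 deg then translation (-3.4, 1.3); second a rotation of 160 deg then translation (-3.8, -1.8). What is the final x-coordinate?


After transform 1:
x1 = cos(173)*-0.7 - sin(173)*-2.6 + -3.4 = -2.3884
y1 = sin(173)*-0.7 + cos(173)*-2.6 + 1.3 = 3.7953
After transform 2:
x2 = cos(160)*-2.3884 - sin(160)*3.7953 + -3.8
= -2.8538


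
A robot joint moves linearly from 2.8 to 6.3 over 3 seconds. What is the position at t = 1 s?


s = t/T = 1/3 = 0.3333
p(t) = p0 + (pf-p0)*s
= 2.8 + (6.3 - 2.8) * 0.3333
= 3.9667


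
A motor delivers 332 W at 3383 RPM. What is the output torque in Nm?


omega = 3383 * 2*pi/60 = 354.2669 rad/s
tau = P / omega = 332 / 354.2669
= 0.9371 Nm
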